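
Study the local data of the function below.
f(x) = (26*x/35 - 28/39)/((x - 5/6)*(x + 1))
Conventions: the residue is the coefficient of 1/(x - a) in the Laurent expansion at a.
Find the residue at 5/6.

At the order-1 pole 5/6 set g(x) = (x - (5/6))*f(x) = (26*x/35 - 28/39)/(x + 1).
Simple pole: residue = g(a) at a = 5/6, which is -54/1001.

The residue is -54/1001.


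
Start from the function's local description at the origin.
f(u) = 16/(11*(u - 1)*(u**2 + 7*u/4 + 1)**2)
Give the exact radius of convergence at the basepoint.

The radius of convergence is 1.

Denominator factor (u - 1): pole of order 1 at 1, modulus 1.
Denominator factor (u**2 + 7*u/4 + 1)^2: discriminant -15/16, complex-conjugate roots (-7/8) + ((1/8)*sqrt(15))*i and (-7/8) - ((1/8)*sqrt(15))*i; poles of order 2, moduli 1 and 1.
The radius of convergence is the smallest modulus among the singular points: 1.


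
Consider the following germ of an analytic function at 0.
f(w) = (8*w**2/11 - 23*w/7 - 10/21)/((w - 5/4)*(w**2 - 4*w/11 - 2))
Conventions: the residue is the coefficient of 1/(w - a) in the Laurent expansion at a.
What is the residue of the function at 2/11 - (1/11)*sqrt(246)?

The residue is -8126/5181 + (635504/4460841)*sqrt(246).

The factor w**2 - 4*w/11 - 2 splits as (w - a)(w - a') with a = 2/11 - (1/11)*sqrt(246), a' = 2/11 + (1/11)*sqrt(246). At the order-1 pole a set g(w) = (w - a)*f(w) = [(8*w**2/11 - 23*w/7 - 10/21)/(w - 5/4)] / (w - a').
Simple pole: residue = g(a) at a = 2/11 - (1/11)*sqrt(246), which is -8126/5181 + (635504/4460841)*sqrt(246).


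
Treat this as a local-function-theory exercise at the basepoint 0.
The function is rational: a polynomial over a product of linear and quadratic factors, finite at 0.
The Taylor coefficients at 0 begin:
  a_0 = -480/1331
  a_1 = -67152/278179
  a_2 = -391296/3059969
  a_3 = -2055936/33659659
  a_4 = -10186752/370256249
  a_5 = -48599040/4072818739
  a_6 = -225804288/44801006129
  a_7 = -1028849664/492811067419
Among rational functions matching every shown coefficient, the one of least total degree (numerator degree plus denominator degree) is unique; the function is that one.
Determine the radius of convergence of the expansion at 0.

The radius of convergence is 11/4.

No rational of total degree below 3 reproduces all 8 coefficients; solving the [1/2] Pade equations on them gives f(ξ) = (3*ξ/19 - 30/11)/(ξ - 11/4)**2, whose expansion matches every shown term.
Denominator factor (ξ - 11/4)^2: pole of order 2 at 11/4, modulus 11/4.
The radius of convergence is the smallest modulus among the singular points: 11/4.


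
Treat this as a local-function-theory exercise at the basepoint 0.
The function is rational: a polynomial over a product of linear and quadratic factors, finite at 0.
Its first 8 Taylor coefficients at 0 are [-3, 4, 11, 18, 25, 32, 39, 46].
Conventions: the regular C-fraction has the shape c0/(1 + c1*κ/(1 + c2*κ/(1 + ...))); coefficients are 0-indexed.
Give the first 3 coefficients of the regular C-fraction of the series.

The regular C-fraction coefficients are [-3, 4/3, -49/12].

Taylor coefficients (read off): a_0 = -3, a_1 = 4, a_2 = 11.
c0 = a_0 = -3. Peel one level at a time: if S = 1 + c*κ/S' with S'(0) = 1, then c is the κ-coefficient of S and S' = c*κ/(S - 1).
S_1 = c0/f = 1 + (4/3)*κ + (49/9)*κ^2 + ...; c1 = 4/3.
S_2 = c1*κ/(S_1 - 1) = 1 + (-49/12)*κ + ...; c2 = -49/12.


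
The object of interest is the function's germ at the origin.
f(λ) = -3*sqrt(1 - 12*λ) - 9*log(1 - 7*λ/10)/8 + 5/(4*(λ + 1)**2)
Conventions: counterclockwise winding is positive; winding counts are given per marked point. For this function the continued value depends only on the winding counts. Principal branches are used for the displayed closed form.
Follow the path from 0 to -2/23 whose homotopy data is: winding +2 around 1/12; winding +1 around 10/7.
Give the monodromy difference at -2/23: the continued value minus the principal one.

Continued minus principal equals -(9/4)*pi*i.

The rational part is single-valued and drops out of the difference; each branch term changes only by its own monodromy.
(-9/8)*log(1 - λ/(10/7)): each positive loop around 10/7 adds 2*pi*i to the log, so winding +1 contributes (-9/8)*(1)*2*pi*i = -(9/4)*pi*i.
(-3)*sqrt(1 - λ/(1/12)): winding +2 is even, the square root returns to the same sheet, contribution 0.
Summing the contributions at λ = -2/23 gives -(9/4)*pi*i.


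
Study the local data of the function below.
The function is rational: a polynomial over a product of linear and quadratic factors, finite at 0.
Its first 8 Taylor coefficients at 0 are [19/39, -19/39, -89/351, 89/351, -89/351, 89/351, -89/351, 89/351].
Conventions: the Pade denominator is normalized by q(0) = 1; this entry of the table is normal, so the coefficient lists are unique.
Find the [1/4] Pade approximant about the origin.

The Pade approximant has numerator coefficients [19/39, -19/39]; denominator coefficients [1, 0, 89/171, 0, 23140/29241].

Taylor coefficients needed (read off): a_0 = 19/39, a_1 = -19/39, a_2 = -89/351, a_3 = 89/351, a_4 = -89/351, a_5 = 89/351.
Write the denominator as Q(μ) = 1 + q1*μ + q2*μ^2 + q3*μ^3 + q4*μ^4. Requiring Q*f - P = O(μ^6) with deg P <= 1 kills the coefficients of μ^2..μ^5 in Q*f:
  μ^2: a_2 + q1*a_1 + q2*a_0 = 0, i.e. -89/351 + (-19/39)*q1 + (19/39)*q2 = 0.
  μ^3: a_3 + q1*a_2 + q2*a_1 + q3*a_0 = 0, i.e. 89/351 + (-89/351)*q1 + (-19/39)*q2 + (19/39)*q3 = 0.
  μ^4: a_4 + q1*a_3 + q2*a_2 + q3*a_1 + q4*a_0 = 0, i.e. -89/351 + (89/351)*q1 + (-89/351)*q2 + (-19/39)*q3 + (19/39)*q4 = 0.
  μ^5: a_5 + q1*a_4 + q2*a_3 + q3*a_2 + q4*a_1 = 0, i.e. 89/351 + (-89/351)*q1 + (89/351)*q2 + (-89/351)*q3 + (-19/39)*q4 = 0.
Solving this linear system: q1 = 0, q2 = 89/171, q3 = 0, q4 = 23140/29241.
The numerator is Q*f truncated at degree 1: P0 = a_0 = 19/39; P1 = a_1 + q1*a_0 = -19/39.


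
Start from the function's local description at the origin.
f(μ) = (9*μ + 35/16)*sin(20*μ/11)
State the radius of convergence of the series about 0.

The radius of convergence is infinite.

The factor sin(20*μ/11) is entire and contributes no finite singular point.
The polynomial part has no poles.
No finite singular points: the Taylor series at 0 converges everywhere.


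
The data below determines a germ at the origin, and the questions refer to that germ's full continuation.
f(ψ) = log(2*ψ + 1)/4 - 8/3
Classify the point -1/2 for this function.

The term (1/4)*log(1 - ψ/(-1/2)) has argument 1 - -1/2/(-1/2) = 0 at -1/2: a logarithmic (infinitely-sheeted) branch point; the remaining terms are analytic or single-valued there.

The point is a logarithmic branch point.


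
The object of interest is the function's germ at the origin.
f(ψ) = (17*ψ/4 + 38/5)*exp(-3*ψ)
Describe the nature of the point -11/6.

The point is a regular point.

There is no denominator, hence no pole anywhere.
The factor exp(-3*ψ) is entire.
So the germ continues analytically to -11/6.


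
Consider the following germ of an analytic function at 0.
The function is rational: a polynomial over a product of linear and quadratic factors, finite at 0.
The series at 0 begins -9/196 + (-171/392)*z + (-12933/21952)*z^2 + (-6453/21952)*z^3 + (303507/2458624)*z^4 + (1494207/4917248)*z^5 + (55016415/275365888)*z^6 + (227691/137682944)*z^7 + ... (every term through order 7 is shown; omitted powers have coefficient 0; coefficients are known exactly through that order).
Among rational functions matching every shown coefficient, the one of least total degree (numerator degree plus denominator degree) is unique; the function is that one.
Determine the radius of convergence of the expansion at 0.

No rational of total degree below 5 reproduces all 8 coefficients; solving the [1/4] Pade equations on them gives f(z) = (-2*z - 1/4)/(z**2 - 7*z/4 + 7/3)**2, whose expansion matches every shown term.
Denominator factor (z**2 - 7*z/4 + 7/3)^2: discriminant -301/48, complex-conjugate roots (7/8) + ((1/24)*sqrt(903))*i and (7/8) - ((1/24)*sqrt(903))*i; poles of order 2, moduli (1/3)*sqrt(21) and (1/3)*sqrt(21).
The radius of convergence is the smallest modulus among the singular points: (1/3)*sqrt(21).

The radius of convergence is (1/3)*sqrt(21).


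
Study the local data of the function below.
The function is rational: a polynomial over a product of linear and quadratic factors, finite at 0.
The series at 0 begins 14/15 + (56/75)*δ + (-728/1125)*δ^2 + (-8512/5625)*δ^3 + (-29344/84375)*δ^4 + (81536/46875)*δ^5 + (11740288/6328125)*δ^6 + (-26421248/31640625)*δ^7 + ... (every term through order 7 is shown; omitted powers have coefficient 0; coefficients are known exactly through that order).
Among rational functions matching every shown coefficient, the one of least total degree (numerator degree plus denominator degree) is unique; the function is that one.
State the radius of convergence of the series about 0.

The radius of convergence is (1/2)*sqrt(3).

No rational of total degree below 2 reproduces all 8 coefficients; solving the [0/2] Pade equations on them gives f(δ) = 7/(10*(δ**2 - 3*δ/5 + 3/4)), whose expansion matches every shown term.
Denominator factor (δ**2 - 3*δ/5 + 3/4): discriminant -66/25, complex-conjugate roots (3/10) + ((1/10)*sqrt(66))*i and (3/10) - ((1/10)*sqrt(66))*i; poles of order 1, moduli (1/2)*sqrt(3) and (1/2)*sqrt(3).
The radius of convergence is the smallest modulus among the singular points: (1/2)*sqrt(3).


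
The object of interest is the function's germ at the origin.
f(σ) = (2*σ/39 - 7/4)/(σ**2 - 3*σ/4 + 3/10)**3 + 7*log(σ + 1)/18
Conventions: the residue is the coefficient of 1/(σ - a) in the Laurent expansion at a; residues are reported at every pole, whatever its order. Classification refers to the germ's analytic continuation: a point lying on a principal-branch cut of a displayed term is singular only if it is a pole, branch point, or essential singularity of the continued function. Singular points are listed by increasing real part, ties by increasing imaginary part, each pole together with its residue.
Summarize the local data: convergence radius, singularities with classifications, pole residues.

Radius of convergence at 0: (1/10)*sqrt(30).
At -1: a logarithmic branch point.
At (3/8) - ((1/40)*sqrt(255))*i: a pole of order 3; residue -((128000/63869)*sqrt(255))*i.
At (3/8) + ((1/40)*sqrt(255))*i: a pole of order 3; residue ((128000/63869)*sqrt(255))*i.

Denominator factor (σ**2 - 3*σ/4 + 3/10)^3: discriminant -51/80, complex-conjugate roots (3/8) + ((1/40)*sqrt(255))*i and (3/8) - ((1/40)*sqrt(255))*i; poles of order 3, moduli (1/10)*sqrt(30) and (1/10)*sqrt(30).
Branch term (7/18)*log(1 - σ/(-1)): its argument vanishes at σ = -1, a logarithmic branch point, modulus 1.
The radius of convergence is the smallest modulus among the singular points: (1/10)*sqrt(30).
The branch term is analytic at (3/8) - ((1/40)*sqrt(255))*i and contributes nothing to the residue; only the rational part matters.
The factor σ**2 - 3*σ/4 + 3/10 splits as (σ - a)(σ - a') with a = (3/8) - ((1/40)*sqrt(255))*i, a' = (3/8) + ((1/40)*sqrt(255))*i. At the order-3 pole a set g(σ) = (σ - a)^3*(rational part) = [2*σ/39 - 7/4] / (σ - a')^3.
Order-3 pole: residue = g''(a)/2; g''((3/8) - ((1/40)*sqrt(255))*i) = -((256000/63869)*sqrt(255))*i, so the residue is -((128000/63869)*sqrt(255))*i.
The branch term is analytic at (3/8) + ((1/40)*sqrt(255))*i and contributes nothing to the residue; only the rational part matters.
The factor σ**2 - 3*σ/4 + 3/10 splits as (σ - a)(σ - a') with a = (3/8) + ((1/40)*sqrt(255))*i, a' = (3/8) - ((1/40)*sqrt(255))*i. At the order-3 pole a set g(σ) = (σ - a)^3*(rational part) = [2*σ/39 - 7/4] / (σ - a')^3.
Order-3 pole: residue = g''(a)/2; g''((3/8) + ((1/40)*sqrt(255))*i) = ((256000/63869)*sqrt(255))*i, so the residue is ((128000/63869)*sqrt(255))*i.
List the singular points by increasing real part (a conjugate pair: the negative imaginary part first).


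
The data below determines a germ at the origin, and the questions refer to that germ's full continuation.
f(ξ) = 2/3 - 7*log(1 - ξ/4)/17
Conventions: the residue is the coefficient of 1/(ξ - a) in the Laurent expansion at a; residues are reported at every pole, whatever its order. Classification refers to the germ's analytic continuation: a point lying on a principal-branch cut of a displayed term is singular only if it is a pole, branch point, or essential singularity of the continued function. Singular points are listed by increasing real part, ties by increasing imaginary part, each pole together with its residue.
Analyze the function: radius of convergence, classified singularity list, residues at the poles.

Branch term (-7/17)*log(1 - ξ/(4)): its argument vanishes at ξ = 4, a logarithmic branch point, modulus 4.
The radius of convergence is the smallest modulus among the singular points: 4.

Radius of convergence at 0: 4.
At 4: a logarithmic branch point.


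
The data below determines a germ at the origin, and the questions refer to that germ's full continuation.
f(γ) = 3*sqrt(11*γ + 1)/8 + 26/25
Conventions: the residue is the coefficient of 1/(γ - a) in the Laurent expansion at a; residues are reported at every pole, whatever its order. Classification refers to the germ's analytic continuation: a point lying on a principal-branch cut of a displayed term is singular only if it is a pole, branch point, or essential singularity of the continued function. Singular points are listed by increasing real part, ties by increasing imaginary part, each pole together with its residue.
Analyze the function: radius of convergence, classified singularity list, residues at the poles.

Radius of convergence at 0: 1/11.
At -1/11: an algebraic (square-root) branch point.

Branch term (3/8)*sqrt(1 - γ/(-1/11)): its argument vanishes at γ = -1/11, a square-root branch point, modulus 1/11.
The radius of convergence is the smallest modulus among the singular points: 1/11.


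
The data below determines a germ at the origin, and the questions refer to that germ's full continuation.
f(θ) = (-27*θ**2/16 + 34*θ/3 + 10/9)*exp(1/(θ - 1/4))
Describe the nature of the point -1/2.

The point is a regular point.

There is no denominator, hence no pole anywhere.
The essential point of exp(1/(θ - (1/4))) is 1/4, not -1/2.
So the germ continues analytically to -1/2.


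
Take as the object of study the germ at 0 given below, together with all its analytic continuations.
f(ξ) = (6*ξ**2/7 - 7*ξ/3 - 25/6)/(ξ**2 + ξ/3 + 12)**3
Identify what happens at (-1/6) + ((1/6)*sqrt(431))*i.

The point is a pole of order 3.

The denominator factor ξ**2 + ξ/3 + 12 vanishes at (-1/6) + ((1/6)*sqrt(431))*i and appears to the power 3; the numerator there equals (-883/63) - ((55/126)*sqrt(431))*i, nonzero, and no other factor vanishes.
Hence a pole whose order is the multiplicity, 3.


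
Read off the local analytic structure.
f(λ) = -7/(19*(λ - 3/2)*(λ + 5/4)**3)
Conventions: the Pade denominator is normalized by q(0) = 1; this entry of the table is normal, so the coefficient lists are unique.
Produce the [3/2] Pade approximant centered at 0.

The Pade approximant has numerator coefficients [896/7125, 199808/1365625, -175616/6828125, 9662464/102421875]; denominator coefficients [1, 4997/1725, 1226/575].

Taylor coefficients needed (expand at 0): a_0 = 896/7125, a_1 = -23296/106875, a_2 = 541184/1603125, a_3 = -2014208/4809375, a_4 = 35596288/72140625, a_5 = -2902208512/5410546875.
Write the denominator as Q(λ) = 1 + q1*λ + q2*λ^2. Requiring Q*f - P = O(λ^6) with deg P <= 3 kills the coefficients of λ^4..λ^5 in Q*f:
  λ^4: a_4 + q1*a_3 + q2*a_2 = 0, i.e. 35596288/72140625 + (-2014208/4809375)*q1 + (541184/1603125)*q2 = 0.
  λ^5: a_5 + q1*a_4 + q2*a_3 = 0, i.e. -2902208512/5410546875 + (35596288/72140625)*q1 + (-2014208/4809375)*q2 = 0.
Solving this linear system: q1 = 4997/1725, q2 = 1226/575.
The numerator is Q*f truncated at degree 3: P0 = a_0 = 896/7125; P1 = a_1 + q1*a_0 = 199808/1365625; P2 = a_2 + q1*a_1 + q2*a_0 = -175616/6828125; P3 = a_3 + q1*a_2 + q2*a_1 = 9662464/102421875.


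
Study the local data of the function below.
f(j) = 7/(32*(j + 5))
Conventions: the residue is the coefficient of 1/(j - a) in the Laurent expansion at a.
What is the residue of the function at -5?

The residue is 7/32.

At the order-1 pole -5 set g(j) = (j - (-5))*f(j) = 7/32.
Simple pole: residue = g(a) at a = -5, which is 7/32.


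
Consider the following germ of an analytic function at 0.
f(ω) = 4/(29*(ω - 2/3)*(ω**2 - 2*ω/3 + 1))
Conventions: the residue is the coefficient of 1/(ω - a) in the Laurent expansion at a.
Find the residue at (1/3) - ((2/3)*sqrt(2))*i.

The factor ω**2 - 2*ω/3 + 1 splits as (ω - a)(ω - a') with a = (1/3) - ((2/3)*sqrt(2))*i, a' = (1/3) + ((2/3)*sqrt(2))*i. At the order-1 pole a set g(ω) = (ω - a)*f(ω) = [4/(29*(ω - 2/3))] / (ω - a').
Simple pole: residue = g(a) at a = (1/3) - ((2/3)*sqrt(2))*i, which is (-2/29) - ((1/58)*sqrt(2))*i.

The residue is (-2/29) - ((1/58)*sqrt(2))*i.


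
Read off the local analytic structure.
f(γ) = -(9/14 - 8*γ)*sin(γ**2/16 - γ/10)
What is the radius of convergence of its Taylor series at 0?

The radius of convergence is infinite.

The factor -sin(γ**2/16 - γ/10) is entire and contributes no finite singular point.
The polynomial part has no poles.
No finite singular points: the Taylor series at 0 converges everywhere.


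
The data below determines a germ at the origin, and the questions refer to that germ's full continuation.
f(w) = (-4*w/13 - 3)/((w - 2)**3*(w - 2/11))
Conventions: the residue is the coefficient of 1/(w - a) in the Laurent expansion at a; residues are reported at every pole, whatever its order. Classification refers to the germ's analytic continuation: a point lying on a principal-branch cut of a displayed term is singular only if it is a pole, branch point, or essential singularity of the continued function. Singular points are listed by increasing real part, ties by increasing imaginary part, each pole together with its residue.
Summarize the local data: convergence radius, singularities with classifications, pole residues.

Radius of convergence at 0: 2/11.
At 2/11: a pole of order 1; residue 52877/104000.
At 2: a pole of order 3; residue -52877/104000.

Denominator factor (w - 2)^3: pole of order 3 at 2, modulus 2.
Denominator factor (w - 2/11): pole of order 1 at 2/11, modulus 2/11.
The radius of convergence is the smallest modulus among the singular points: 2/11.
At the order-1 pole 2/11 set g(w) = (w - (2/11))*f(w) = (-4*w/13 - 3)/(w - 2)**3.
Simple pole: residue = g(a) at a = 2/11, which is 52877/104000.
At the order-3 pole 2 set g(w) = (w - (2))^3*f(w) = (-4*w/13 - 3)/(w - 2/11).
Order-3 pole: residue = g''(a)/2; g''(2) = -52877/52000, so the residue is -52877/104000.
List the singular points by increasing real part (a conjugate pair: the negative imaginary part first).


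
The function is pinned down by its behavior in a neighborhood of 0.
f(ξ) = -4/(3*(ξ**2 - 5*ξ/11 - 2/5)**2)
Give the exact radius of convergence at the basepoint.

The radius of convergence is -5/22 + (1/110)*sqrt(5465).

Denominator factor (ξ**2 - 5*ξ/11 - 2/5)^2: discriminant 1093/605, real irrational roots 5/22 + (1/110)*sqrt(5465) and 5/22 - (1/110)*sqrt(5465); poles of order 2, moduli 5/22 + (1/110)*sqrt(5465) and -5/22 + (1/110)*sqrt(5465).
The radius of convergence is the smallest modulus among the singular points: -5/22 + (1/110)*sqrt(5465).


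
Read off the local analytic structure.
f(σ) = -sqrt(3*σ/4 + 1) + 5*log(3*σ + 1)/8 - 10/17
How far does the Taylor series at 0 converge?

Branch term (5/8)*log(1 - σ/(-1/3)): its argument vanishes at σ = -1/3, a logarithmic branch point, modulus 1/3.
Branch term (-1)*sqrt(1 - σ/(-4/3)): its argument vanishes at σ = -4/3, a square-root branch point, modulus 4/3.
The radius of convergence is the smallest modulus among the singular points: 1/3.

The radius of convergence is 1/3.


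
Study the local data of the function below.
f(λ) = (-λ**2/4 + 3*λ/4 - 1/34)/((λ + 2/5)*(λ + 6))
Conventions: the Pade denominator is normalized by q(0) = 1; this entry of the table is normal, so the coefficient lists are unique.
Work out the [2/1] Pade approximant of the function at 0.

Taylor coefficients needed (expand at 0): a_0 = -5/408, a_1 = 845/2448, a_2 = -14975/14688, a_3 = 226925/88128.
Write the denominator as Q(λ) = 1 + q1*λ. Requiring Q*f - P = O(λ^4) with deg P <= 2 kills the coefficients of λ^3..λ^3 in Q*f:
  λ^3: a_3 + q1*a_2 = 0, i.e. 226925/88128 + (-14975/14688)*q1 = 0.
Solving this linear system: q1 = 9077/3594.
The numerator is Q*f truncated at degree 2: P0 = a_0 = -5/408; P1 = a_1 + q1*a_0 = 76795/244392; P2 = a_2 + q1*a_1 = -18055/122196.

The Pade approximant has numerator coefficients [-5/408, 76795/244392, -18055/122196]; denominator coefficients [1, 9077/3594].


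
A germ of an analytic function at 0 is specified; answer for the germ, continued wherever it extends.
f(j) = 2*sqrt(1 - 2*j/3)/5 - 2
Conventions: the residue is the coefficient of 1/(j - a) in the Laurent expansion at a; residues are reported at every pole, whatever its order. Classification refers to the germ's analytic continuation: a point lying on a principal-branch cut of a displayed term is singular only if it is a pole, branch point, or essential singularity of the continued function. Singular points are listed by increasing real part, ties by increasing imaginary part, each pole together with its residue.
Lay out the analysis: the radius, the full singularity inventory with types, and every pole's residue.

Branch term (2/5)*sqrt(1 - j/(3/2)): its argument vanishes at j = 3/2, a square-root branch point, modulus 3/2.
The radius of convergence is the smallest modulus among the singular points: 3/2.

Radius of convergence at 0: 3/2.
At 3/2: an algebraic (square-root) branch point.


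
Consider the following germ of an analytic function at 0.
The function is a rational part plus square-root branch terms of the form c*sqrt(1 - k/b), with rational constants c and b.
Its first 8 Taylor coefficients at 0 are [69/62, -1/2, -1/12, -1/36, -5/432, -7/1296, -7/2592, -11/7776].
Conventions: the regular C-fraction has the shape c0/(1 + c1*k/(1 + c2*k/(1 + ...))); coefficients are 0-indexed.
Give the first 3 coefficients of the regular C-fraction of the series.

The regular C-fraction coefficients are [69/62, 31/69, -85/138].

Taylor coefficients (read off): a_0 = 69/62, a_1 = -1/2, a_2 = -1/12.
c0 = a_0 = 69/62. Peel one level at a time: if S = 1 + c*k/S' with S'(0) = 1, then c is the k-coefficient of S and S' = c*k/(S - 1).
S_1 = c0/f = 1 + (31/69)*k + (2635/9522)*k^2 + ...; c1 = 31/69.
S_2 = c1*k/(S_1 - 1) = 1 + (-85/138)*k + ...; c2 = -85/138.


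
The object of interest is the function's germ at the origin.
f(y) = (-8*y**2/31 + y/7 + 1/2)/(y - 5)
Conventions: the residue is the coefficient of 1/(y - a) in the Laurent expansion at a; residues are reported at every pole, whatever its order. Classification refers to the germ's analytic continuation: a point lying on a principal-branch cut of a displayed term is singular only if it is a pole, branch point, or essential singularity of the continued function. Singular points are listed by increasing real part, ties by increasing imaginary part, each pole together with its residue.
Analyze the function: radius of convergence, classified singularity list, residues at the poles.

Denominator factor (y - 5): pole of order 1 at 5, modulus 5.
The radius of convergence is the smallest modulus among the singular points: 5.
At the order-1 pole 5 set g(y) = (y - (5))*f(y) = -8*y**2/31 + y/7 + 1/2.
Simple pole: residue = g(a) at a = 5, which is -2273/434.

Radius of convergence at 0: 5.
At 5: a pole of order 1; residue -2273/434.


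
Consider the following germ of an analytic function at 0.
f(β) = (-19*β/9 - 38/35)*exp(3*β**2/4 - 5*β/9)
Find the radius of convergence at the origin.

The factor exp(3*β**2/4 - 5*β/9) is entire and contributes no finite singular point.
The polynomial part has no poles.
No finite singular points: the Taylor series at 0 converges everywhere.

The radius of convergence is infinite.


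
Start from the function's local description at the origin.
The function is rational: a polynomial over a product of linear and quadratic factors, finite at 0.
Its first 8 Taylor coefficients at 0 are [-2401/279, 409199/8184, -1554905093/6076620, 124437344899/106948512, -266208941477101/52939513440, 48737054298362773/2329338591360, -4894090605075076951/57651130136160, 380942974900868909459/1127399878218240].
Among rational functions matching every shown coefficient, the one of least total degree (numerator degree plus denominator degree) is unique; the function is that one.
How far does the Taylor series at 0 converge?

The radius of convergence is 2/7.

No rational of total degree below 6 reproduces all 8 coefficients; solving the [2/4] Pade equations on them gives f(j) = (-j**2/5 + j/2 + 28/31)/((j + 2/7)**2*(j**2 + 9*j/11 - 9/7)), whose expansion matches every shown term.
Denominator factor (j**2 + 9*j/11 - 9/7): discriminant 4923/847, real irrational roots -9/22 + (3/154)*sqrt(3829) and -9/22 - (3/154)*sqrt(3829); poles of order 1, moduli -9/22 + (3/154)*sqrt(3829) and 9/22 + (3/154)*sqrt(3829).
Denominator factor (j + 2/7)^2: pole of order 2 at -2/7, modulus 2/7.
The radius of convergence is the smallest modulus among the singular points: 2/7.


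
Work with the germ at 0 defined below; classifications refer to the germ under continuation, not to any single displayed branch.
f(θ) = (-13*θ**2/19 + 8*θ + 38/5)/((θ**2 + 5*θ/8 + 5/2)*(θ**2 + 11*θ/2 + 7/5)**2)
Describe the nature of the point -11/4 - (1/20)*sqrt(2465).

The point is a pole of order 2.

The denominator factor θ**2 + 11*θ/2 + 7/5 vanishes at -11/4 - (1/20)*sqrt(2465) and appears to the power 2; the numerator there equals -18081/760 - (447/760)*sqrt(2465), nonzero, and no other factor vanishes.
Hence a pole whose order is the multiplicity, 2.


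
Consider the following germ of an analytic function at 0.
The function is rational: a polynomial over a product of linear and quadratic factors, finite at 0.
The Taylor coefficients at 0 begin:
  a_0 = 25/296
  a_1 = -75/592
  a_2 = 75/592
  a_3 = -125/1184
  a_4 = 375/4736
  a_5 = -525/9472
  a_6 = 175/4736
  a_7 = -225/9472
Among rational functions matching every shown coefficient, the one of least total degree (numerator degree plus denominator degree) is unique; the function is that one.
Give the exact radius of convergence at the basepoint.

No rational of total degree below 3 reproduces all 8 coefficients; solving the [0/3] Pade equations on them gives f(δ) = 25/(37*(δ + 2)**3), whose expansion matches every shown term.
Denominator factor (δ + 2)^3: pole of order 3 at -2, modulus 2.
The radius of convergence is the smallest modulus among the singular points: 2.

The radius of convergence is 2.


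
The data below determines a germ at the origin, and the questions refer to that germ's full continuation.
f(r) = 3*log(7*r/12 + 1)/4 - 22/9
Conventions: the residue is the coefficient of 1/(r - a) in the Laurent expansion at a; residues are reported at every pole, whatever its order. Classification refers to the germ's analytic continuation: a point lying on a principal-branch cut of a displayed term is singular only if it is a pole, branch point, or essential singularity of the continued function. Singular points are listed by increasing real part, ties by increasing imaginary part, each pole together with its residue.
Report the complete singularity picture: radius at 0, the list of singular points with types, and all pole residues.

Branch term (3/4)*log(1 - r/(-12/7)): its argument vanishes at r = -12/7, a logarithmic branch point, modulus 12/7.
The radius of convergence is the smallest modulus among the singular points: 12/7.

Radius of convergence at 0: 12/7.
At -12/7: a logarithmic branch point.


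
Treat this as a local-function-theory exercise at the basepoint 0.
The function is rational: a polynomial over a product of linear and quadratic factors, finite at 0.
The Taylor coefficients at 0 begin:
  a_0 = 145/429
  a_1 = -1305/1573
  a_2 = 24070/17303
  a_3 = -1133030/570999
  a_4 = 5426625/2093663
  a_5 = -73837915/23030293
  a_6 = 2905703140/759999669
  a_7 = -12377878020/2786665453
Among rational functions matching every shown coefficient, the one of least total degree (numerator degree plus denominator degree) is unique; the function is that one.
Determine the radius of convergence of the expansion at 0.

No rational of total degree below 3 reproduces all 8 coefficients; solving the [0/3] Pade equations on them gives f(w) = 29/(39*(w + 1)**2*(w + 11/5)), whose expansion matches every shown term.
Denominator factor (w + 11/5): pole of order 1 at -11/5, modulus 11/5.
Denominator factor (w + 1)^2: pole of order 2 at -1, modulus 1.
The radius of convergence is the smallest modulus among the singular points: 1.

The radius of convergence is 1.


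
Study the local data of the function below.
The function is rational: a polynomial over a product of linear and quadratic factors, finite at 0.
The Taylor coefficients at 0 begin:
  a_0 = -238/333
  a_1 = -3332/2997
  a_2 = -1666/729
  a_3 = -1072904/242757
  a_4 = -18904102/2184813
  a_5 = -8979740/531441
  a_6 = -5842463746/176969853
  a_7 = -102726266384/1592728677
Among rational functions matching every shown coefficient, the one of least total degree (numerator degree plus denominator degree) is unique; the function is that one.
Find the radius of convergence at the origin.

No rational of total degree below 2 reproduces all 8 coefficients; solving the [0/2] Pade equations on them gives f(ξ) = 34/(37*(ξ**2 + 2*ξ - 9/7)), whose expansion matches every shown term.
Denominator factor (ξ**2 + 2*ξ - 9/7): discriminant 64/7, real irrational roots -1 + (4/7)*sqrt(7) and -1 - (4/7)*sqrt(7); poles of order 1, moduli -1 + (4/7)*sqrt(7) and 1 + (4/7)*sqrt(7).
The radius of convergence is the smallest modulus among the singular points: -1 + (4/7)*sqrt(7).

The radius of convergence is -1 + (4/7)*sqrt(7).


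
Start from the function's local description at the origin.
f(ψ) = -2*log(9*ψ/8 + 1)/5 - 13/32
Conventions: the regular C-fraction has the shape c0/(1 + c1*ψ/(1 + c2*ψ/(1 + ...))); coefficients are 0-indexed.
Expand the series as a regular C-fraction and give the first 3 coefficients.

Taylor coefficients (expand at 0): a_0 = -13/32, a_1 = -9/20, a_2 = 81/320.
c0 = a_0 = -13/32. Peel one level at a time: if S = 1 + c*ψ/S' with S'(0) = 1, then c is the ψ-coefficient of S and S' = c*ψ/(S - 1).
S_1 = c0/f = 1 + (-72/65)*ψ + (15633/8450)*ψ^2 + ...; c1 = -72/65.
S_2 = c1*ψ/(S_1 - 1) = 1 + (1737/1040)*ψ + ...; c2 = 1737/1040.

The regular C-fraction coefficients are [-13/32, -72/65, 1737/1040].


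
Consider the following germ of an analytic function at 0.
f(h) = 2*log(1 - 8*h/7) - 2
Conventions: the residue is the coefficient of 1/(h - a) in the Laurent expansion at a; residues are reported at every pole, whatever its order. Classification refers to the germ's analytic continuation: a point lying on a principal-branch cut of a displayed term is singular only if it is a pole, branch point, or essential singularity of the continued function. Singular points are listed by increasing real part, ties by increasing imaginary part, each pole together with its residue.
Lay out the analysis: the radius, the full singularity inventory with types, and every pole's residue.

Branch term (2)*log(1 - h/(7/8)): its argument vanishes at h = 7/8, a logarithmic branch point, modulus 7/8.
The radius of convergence is the smallest modulus among the singular points: 7/8.

Radius of convergence at 0: 7/8.
At 7/8: a logarithmic branch point.


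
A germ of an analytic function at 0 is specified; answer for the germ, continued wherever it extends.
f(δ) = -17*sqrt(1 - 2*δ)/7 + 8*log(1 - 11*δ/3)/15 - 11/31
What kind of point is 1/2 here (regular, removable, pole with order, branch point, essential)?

The term (-17/7)*sqrt(1 - δ/(1/2)) has argument 1 - 1/2/(1/2) = 0 at 1/2: a square-root (algebraic, two-sheeted) branch point; the remaining terms are analytic or single-valued there.

The point is an algebraic (square-root) branch point.


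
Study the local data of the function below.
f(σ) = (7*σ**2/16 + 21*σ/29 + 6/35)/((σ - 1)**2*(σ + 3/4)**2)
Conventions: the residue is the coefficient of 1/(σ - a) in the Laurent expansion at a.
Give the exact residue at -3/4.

At the order-2 pole -3/4 set g(σ) = (σ - (-3/4))^2*f(σ) = (7*σ**2/16 + 21*σ/29 + 6/35)/(σ - 1)**2.
Order-2 pole: residue = g'(a); g'(-3/4) = -8598/348145, so the residue is -8598/348145.

The residue is -8598/348145.


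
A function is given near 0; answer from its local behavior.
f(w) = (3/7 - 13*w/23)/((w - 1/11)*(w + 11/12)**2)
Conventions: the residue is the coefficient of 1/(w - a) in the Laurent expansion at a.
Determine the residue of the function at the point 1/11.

At the order-1 pole 1/11 set g(w) = (w - (1/11))*f(w) = (3/7 - 13*w/23)/(w + 11/12)**2.
Simple pole: residue = g(a) at a = 1/11, which is 1058112/2847929.

The residue is 1058112/2847929.


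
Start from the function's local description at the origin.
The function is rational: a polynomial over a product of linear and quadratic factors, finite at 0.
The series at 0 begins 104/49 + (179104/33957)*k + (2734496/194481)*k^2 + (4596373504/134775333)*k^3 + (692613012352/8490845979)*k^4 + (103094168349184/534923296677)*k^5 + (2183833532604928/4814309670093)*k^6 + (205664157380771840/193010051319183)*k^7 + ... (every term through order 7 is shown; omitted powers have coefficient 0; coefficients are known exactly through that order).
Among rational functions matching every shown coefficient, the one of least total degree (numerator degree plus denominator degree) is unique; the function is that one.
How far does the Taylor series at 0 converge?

The radius of convergence is -2/3 + (1/6)*sqrt(43).

No rational of total degree below 6 reproduces all 8 coefficients; solving the [2/4] Pade equations on them gives f(k) = (-6*k**2/7 + 24*k/11 - 13/6)/((k - 7/6)**2*(k**2 + 4*k/3 - 3/4)), whose expansion matches every shown term.
Denominator factor (k - 7/6)^2: pole of order 2 at 7/6, modulus 7/6.
Denominator factor (k**2 + 4*k/3 - 3/4): discriminant 43/9, real irrational roots -2/3 + (1/6)*sqrt(43) and -2/3 - (1/6)*sqrt(43); poles of order 1, moduli -2/3 + (1/6)*sqrt(43) and 2/3 + (1/6)*sqrt(43).
The radius of convergence is the smallest modulus among the singular points: -2/3 + (1/6)*sqrt(43).


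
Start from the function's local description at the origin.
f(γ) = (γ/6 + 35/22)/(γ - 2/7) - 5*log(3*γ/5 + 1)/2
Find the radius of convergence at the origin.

The radius of convergence is 2/7.

Denominator factor (γ - 2/7): pole of order 1 at 2/7, modulus 2/7.
Branch term (-5/2)*log(1 - γ/(-5/3)): its argument vanishes at γ = -5/3, a logarithmic branch point, modulus 5/3.
The radius of convergence is the smallest modulus among the singular points: 2/7.


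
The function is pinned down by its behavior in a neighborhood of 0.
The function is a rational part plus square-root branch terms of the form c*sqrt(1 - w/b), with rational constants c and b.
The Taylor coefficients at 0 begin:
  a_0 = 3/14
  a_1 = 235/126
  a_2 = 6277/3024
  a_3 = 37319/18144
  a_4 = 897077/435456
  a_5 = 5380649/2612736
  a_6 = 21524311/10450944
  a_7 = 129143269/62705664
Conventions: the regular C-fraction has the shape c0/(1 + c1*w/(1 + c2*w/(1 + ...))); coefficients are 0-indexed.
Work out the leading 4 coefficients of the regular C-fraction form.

The regular C-fraction coefficients are [3/14, -235/27, 385307/50760, -12962607/724377160].

Taylor coefficients (read off): a_0 = 3/14, a_1 = 235/126, a_2 = 6277/3024, a_3 = 37319/18144.
c0 = a_0 = 3/14. Peel one level at a time: if S = 1 + c*w/S' with S'(0) = 1, then c is the w-coefficient of S and S' = c*w/(S - 1).
S_1 = c0/f = 1 + (-235/27)*w + (385307/5832)*w^2 + ...; c1 = -235/27.
S_2 = c1*w/(S_1 - 1) = 1 + (385307/50760)*w + (4320869/31809600)*w^2 + ...; c2 = 385307/50760.
S_3 = c2*w/(S_2 - 1) = 1 + (-12962607/724377160)*w + ...; c3 = -12962607/724377160.


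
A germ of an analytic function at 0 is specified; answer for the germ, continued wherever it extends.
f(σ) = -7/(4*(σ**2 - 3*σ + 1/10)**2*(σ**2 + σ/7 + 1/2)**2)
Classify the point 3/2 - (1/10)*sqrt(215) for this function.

The denominator factor σ**2 - 3*σ + 1/10 vanishes at 3/2 - (1/10)*sqrt(215) and appears to the power 2; the numerator there equals -7/4, nonzero, and no other factor vanishes.
Hence a pole whose order is the multiplicity, 2.

The point is a pole of order 2.


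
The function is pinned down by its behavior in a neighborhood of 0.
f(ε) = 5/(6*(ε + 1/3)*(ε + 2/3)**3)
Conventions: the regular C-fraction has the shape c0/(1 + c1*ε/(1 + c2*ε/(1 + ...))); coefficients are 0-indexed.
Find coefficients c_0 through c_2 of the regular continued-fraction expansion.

Taylor coefficients (expand at 0): a_0 = 135/16, a_1 = -2025/32, a_2 = 1215/4.
c0 = a_0 = 135/16. Peel one level at a time: if S = 1 + c*ε/S' with S'(0) = 1, then c is the ε-coefficient of S and S' = c*ε/(S - 1).
S_1 = c0/f = 1 + (15/2)*ε + (81/4)*ε^2 + ...; c1 = 15/2.
S_2 = c1*ε/(S_1 - 1) = 1 + (-27/10)*ε + ...; c2 = -27/10.

The regular C-fraction coefficients are [135/16, 15/2, -27/10].


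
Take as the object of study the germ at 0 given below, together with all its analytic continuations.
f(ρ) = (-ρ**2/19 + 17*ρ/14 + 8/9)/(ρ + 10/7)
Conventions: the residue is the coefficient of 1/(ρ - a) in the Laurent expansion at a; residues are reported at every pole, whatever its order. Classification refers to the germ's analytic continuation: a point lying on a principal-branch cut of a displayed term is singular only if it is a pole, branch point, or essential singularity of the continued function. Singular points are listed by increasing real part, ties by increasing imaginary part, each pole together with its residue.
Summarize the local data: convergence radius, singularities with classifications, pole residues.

Denominator factor (ρ + 10/7): pole of order 1 at -10/7, modulus 10/7.
The radius of convergence is the smallest modulus among the singular points: 10/7.
At the order-1 pole -10/7 set g(ρ) = (ρ - (-10/7))*f(ρ) = -ρ**2/19 + 17*ρ/14 + 8/9.
Simple pole: residue = g(a) at a = -10/7, which is -163/171.

Radius of convergence at 0: 10/7.
At -10/7: a pole of order 1; residue -163/171.


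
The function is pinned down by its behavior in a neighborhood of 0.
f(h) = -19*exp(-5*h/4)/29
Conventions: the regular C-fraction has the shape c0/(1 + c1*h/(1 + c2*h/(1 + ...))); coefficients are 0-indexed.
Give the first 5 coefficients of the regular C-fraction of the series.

The regular C-fraction coefficients are [-19/29, 5/4, -5/8, 5/24, -5/24].

Taylor coefficients (expand at 0): a_0 = -19/29, a_1 = 95/116, a_2 = -475/928, a_3 = 2375/11136, a_4 = -11875/178176.
c0 = a_0 = -19/29. Peel one level at a time: if S = 1 + c*h/S' with S'(0) = 1, then c is the h-coefficient of S and S' = c*h/(S - 1).
S_1 = c0/f = 1 + (5/4)*h + (25/32)*h^2 + ...; c1 = 5/4.
S_2 = c1*h/(S_1 - 1) = 1 + (-5/8)*h + (25/192)*h^2 + ...; c2 = -5/8.
S_3 = c2*h/(S_2 - 1) = 1 + (5/24)*h + (25/576)*h^2 + ...; c3 = 5/24.
S_4 = c3*h/(S_3 - 1) = 1 + (-5/24)*h + ...; c4 = -5/24.


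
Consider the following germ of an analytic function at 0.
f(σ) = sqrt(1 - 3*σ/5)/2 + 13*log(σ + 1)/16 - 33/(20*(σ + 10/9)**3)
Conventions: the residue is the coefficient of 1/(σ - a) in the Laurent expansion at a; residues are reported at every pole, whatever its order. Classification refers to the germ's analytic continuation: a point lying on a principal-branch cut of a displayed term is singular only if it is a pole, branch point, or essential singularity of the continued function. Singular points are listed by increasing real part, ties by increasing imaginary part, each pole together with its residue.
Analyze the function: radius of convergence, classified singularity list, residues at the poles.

Denominator factor (σ + 10/9)^3: pole of order 3 at -10/9, modulus 10/9.
Branch term (1/2)*sqrt(1 - σ/(5/3)): its argument vanishes at σ = 5/3, a square-root branch point, modulus 5/3.
Branch term (13/16)*log(1 - σ/(-1)): its argument vanishes at σ = -1, a logarithmic branch point, modulus 1.
The radius of convergence is the smallest modulus among the singular points: 1.
The branch terms are analytic at -10/9 and contribute nothing to the residue; only the rational part matters.
At the order-3 pole -10/9 set g(σ) = (σ - (-10/9))^3*(rational part) = -33/20.
Order-3 pole: residue = g''(a)/2; g''(-10/9) = 0, so the residue is 0.
List the singular points by increasing real part (a conjugate pair: the negative imaginary part first).

Radius of convergence at 0: 1.
At -10/9: a pole of order 3; residue 0.
At -1: a logarithmic branch point.
At 5/3: an algebraic (square-root) branch point.
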